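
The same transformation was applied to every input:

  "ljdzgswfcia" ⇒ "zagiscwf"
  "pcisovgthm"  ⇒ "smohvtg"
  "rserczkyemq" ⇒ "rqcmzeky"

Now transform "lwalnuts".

In each case the input is transformed by: delete the first 3 characters, then take characters alternately from the front and the back (1st, last, 2nd, 2nd-last, ...).
"lwalnuts" → "lnuts" → "lsntu".

lsntu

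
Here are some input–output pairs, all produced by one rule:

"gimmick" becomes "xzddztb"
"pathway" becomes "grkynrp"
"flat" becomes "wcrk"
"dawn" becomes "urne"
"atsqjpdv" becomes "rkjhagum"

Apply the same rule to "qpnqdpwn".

The pattern: shift every letter 9 places backward in the alphabet (wrapping around).
On "qpnqdpwn" that produces "hgehugne".

hgehugne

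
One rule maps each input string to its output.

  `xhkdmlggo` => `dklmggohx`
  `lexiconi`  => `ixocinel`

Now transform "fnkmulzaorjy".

mkluazroyjnf

What's happening: swap each adjacent pair of characters (1↔2, 3↔4, ...), then move the first 2 characters to the end (rotate left by 2).
Working it through for "fnkmulzaorjy": intermediate "nfmkluazroyj", final "mkluazroyjnf".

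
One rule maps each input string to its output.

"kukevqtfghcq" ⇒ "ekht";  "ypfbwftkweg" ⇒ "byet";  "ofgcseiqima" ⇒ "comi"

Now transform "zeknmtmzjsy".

nzsm

Rule — keep one character in every 3, starting at position 1 (positions 1st, 4th, 7th, ...), then swap each adjacent pair of characters (1↔2, 3↔4, ...).
"zeknmtmzjsy" → "znms" → "nzsm".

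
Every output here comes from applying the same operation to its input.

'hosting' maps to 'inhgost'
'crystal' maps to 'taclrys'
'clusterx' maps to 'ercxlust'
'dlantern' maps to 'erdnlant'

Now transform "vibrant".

anvtibr

What's happening: swap the first and last characters, then move the last 3 characters to the front (rotate right by 3).
For "vibrant", step one produces "tibranv"; step two turns that into "anvtibr".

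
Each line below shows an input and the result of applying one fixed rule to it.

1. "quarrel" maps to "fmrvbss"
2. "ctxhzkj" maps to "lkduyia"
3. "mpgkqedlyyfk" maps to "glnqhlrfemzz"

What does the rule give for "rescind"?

The pattern: move the last 2 characters to the front (rotate right by 2), then shift every letter 1 place forward in the alphabet (wrapping around).
Applying both steps to "rescind": "ndresci", then "oesftdj".

oesftdj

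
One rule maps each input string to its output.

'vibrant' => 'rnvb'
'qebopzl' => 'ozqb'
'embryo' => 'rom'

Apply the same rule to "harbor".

What's happening: move the first 3 characters to the end (rotate left by 3), then keep every other character starting from the first (positions 1st, 3rd, 5th, ...).
Applying that to "harbor" gives "bra".
(Check on "qebopzl": → "opzlqeb" → "ozqb" ✓)

bra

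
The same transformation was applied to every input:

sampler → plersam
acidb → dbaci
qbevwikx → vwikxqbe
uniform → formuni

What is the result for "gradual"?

dualgra

In each case the input is transformed by: move the first 3 characters to the end (rotate left by 3).
On "gradual" that produces "dualgra".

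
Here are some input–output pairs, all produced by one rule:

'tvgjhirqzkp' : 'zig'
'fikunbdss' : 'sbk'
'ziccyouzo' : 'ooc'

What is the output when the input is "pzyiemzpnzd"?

nmy

Looking at the pairs, the operation is to keep one character in every 3, starting at position 3 (positions 3rd, 6th, 9th, ...), then reverse the string.
Applying both steps to "pzyiemzpnzd": "ymn", then "nmy".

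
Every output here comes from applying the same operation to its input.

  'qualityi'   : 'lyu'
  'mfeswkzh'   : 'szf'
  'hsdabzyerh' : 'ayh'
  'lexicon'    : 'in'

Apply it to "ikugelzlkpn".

gzpk

What's happening: move the first 2 characters to the end (rotate left by 2), then keep one character in every 3, starting at position 2 (positions 2nd, 5th, 8th, ...).
On "ikugelzlkpn": the first step gives "ugelzlkpnik", and the second then gives "gzpk".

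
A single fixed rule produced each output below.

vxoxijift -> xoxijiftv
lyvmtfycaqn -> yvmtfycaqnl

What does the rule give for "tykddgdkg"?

ykddgdkgt

The transformation: move the first character to the end.
Doing the same to "tykddgdkg": "ykddgdkgt".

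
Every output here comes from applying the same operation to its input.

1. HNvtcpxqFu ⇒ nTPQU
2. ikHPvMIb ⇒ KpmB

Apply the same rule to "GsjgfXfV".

SGxv

The pattern: keep every other character starting from the second (positions 2nd, 4th, 6th, ...), then flip the case of every letter.
"GsjgfXfV" → "SGxv".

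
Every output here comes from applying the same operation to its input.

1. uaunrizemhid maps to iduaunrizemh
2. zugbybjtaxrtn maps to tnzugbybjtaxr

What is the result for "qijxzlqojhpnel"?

Looking at the pairs, the operation is to move the last 2 characters to the front (rotate right by 2).
"qijxzlqojhpnel" → "elqijxzlqojhpn".

elqijxzlqojhpn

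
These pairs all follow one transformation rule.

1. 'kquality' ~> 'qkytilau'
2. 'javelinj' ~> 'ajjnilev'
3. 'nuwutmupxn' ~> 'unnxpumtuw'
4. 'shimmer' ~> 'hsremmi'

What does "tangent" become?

Rule — move the first 2 characters to the end (rotate left by 2), then reverse the string.
For "tangent", step one produces "ngentta"; step two turns that into "attnegn".

attnegn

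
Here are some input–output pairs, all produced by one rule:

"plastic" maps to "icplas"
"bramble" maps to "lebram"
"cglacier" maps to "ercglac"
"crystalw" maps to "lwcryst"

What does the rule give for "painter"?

erpain

What's happening: move the last 3 characters to the front (rotate right by 3), then delete the first character.
For "painter", step one produces "terpain"; step two turns that into "erpain".
(Check on "crystalw": → "alwcryst" → "lwcryst" ✓)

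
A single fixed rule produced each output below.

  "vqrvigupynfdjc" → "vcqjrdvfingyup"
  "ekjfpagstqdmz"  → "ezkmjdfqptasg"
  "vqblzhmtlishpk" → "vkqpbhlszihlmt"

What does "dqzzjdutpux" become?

What's happening: take characters alternately from the front and the back (1st, last, 2nd, 2nd-last, ...).
Doing the same to "dqzzjdutpux": "dxquzpztjud".

dxquzpztjud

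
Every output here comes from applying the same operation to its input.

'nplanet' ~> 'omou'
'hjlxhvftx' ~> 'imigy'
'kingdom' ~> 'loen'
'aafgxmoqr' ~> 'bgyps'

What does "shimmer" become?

What's happening: shift every letter 1 place forward in the alphabet (wrapping around), then keep every other character starting from the first (positions 1st, 3rd, 5th, ...).
Applying that to "shimmer" gives "tjns".

tjns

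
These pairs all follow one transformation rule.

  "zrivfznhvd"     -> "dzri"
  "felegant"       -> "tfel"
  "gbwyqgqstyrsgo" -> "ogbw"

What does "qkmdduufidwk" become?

What's happening: move the first 3 characters to the end (rotate left by 3), then keep only the last 4 characters.
Applying that to "qkmdduufidwk" gives "kqkm".

kqkm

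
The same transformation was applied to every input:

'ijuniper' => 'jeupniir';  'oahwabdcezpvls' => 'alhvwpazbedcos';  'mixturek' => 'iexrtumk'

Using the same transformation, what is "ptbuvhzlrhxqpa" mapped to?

tpbquxvhhrzlpa

The transformation: take characters alternately from the front and the back (1st, last, 2nd, 2nd-last, ...), then move the first 2 characters to the end (rotate left by 2).
Applying both steps to "ptbuvhzlrhxqpa": "patpbquxvhhrzl", then "tpbquxvhhrzlpa".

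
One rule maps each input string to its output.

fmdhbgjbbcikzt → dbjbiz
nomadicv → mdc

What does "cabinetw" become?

In each case the input is transformed by: keep every other character starting from the first (positions 1st, 3rd, 5th, ...), then delete the first character.
"cabinetw" → "cbnt" → "bnt".

bnt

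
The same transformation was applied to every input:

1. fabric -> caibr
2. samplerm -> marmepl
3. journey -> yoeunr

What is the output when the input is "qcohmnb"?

Each output is the input with this applied: take characters alternately from the front and the back (1st, last, 2nd, 2nd-last, ...), then delete the first character.
On "qcohmnb": the first step gives "qbcnomh", and the second then gives "bcnomh".
(Check on "journey": → "jyoeunr" → "yoeunr" ✓)

bcnomh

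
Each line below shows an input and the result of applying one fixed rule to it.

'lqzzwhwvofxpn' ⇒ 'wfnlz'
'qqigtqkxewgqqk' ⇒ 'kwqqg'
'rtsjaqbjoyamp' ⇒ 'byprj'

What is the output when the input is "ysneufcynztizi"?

Each output is the input with this applied: keep one character in every 3, starting at position 1 (positions 1st, 4th, 7th, ...), then move the last 3 characters to the front (rotate right by 3).
On "ysneufcynztizi" that produces "czzye".
(Check on "qqigtqkxewgqqk": → "qgkwq" → "kwqqg" ✓)

czzye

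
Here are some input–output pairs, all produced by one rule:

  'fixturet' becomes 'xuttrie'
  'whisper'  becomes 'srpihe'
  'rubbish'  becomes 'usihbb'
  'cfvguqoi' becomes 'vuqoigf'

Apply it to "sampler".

rpmlea

The transformation: delete the first character, then sort the characters into reverse alphabetical order.
Applying that to "sampler" gives "rpmlea".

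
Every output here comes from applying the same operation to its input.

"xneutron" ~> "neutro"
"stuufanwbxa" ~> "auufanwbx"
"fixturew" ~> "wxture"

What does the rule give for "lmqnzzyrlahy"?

Each output is the input with this applied: delete the first 2 characters, then move the last character to the front.
Starting from "lmqnzzyrlahy": after the first operation, "qnzzyrlahy"; after the second, "yqnzzyrlah".

yqnzzyrlah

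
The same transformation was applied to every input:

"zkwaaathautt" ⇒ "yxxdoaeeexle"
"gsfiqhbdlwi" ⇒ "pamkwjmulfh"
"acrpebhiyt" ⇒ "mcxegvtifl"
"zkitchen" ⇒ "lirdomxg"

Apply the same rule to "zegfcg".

jgkdik

The transformation: shift every letter 4 places forward in the alphabet (wrapping around), then move the last 3 characters to the front (rotate right by 3).
Starting from "zegfcg": after the first operation, "dikjgk"; after the second, "jgkdik".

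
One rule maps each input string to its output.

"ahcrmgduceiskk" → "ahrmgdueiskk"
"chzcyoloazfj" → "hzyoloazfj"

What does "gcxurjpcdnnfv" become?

gxurjpdnnfv

What's happening: remove every "c".
Applying that to "gcxurjpcdnnfv" gives "gxurjpdnnfv".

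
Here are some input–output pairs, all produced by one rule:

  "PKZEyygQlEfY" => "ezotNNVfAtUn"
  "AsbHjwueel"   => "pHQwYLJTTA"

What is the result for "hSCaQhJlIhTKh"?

In each case the input is transformed by: flip the case of every letter, then shift every letter 11 places backward in the alphabet (wrapping around).
Starting from "hSCaQhJlIhTKh": after the first operation, "HscAqHjLiHtkH"; after the second, "WhrPfWyAxWizW".

WhrPfWyAxWizW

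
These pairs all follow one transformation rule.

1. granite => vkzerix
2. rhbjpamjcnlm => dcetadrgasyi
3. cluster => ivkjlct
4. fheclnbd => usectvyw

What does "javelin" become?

ezcvmra

The pattern: reverse the string, then shift every letter 9 places backward in the alphabet (wrapping around).
"javelin" → "nilevaj" → "ezcvmra".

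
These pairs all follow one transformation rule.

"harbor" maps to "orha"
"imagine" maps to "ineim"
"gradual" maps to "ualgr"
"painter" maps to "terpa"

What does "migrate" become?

atemi

In each case the input is transformed by: move the first 2 characters to the end (rotate left by 2), then delete the first 2 characters.
Applying both steps to "migrate": "gratemi", then "atemi".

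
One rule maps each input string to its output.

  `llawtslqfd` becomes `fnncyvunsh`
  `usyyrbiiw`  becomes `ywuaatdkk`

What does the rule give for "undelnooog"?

Looking at the pairs, the operation is to move the last character to the front, then shift every letter 2 places forward in the alphabet (wrapping around).
Applying both steps to "undelnooog": "gundelnooo", then "iwpfgnpqqq".

iwpfgnpqqq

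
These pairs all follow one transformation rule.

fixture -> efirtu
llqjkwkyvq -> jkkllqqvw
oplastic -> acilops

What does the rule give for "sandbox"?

The rule is to sort the characters into alphabetical order, then delete the last character.
Working it through for "sandbox": intermediate "abdnosx", final "abdnos".

abdnos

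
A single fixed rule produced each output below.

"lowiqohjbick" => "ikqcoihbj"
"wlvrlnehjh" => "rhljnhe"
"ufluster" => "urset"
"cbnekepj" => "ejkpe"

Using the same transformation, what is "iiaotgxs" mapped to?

ostxg

The pattern: delete the first 3 characters, then take characters alternately from the front and the back (1st, last, 2nd, 2nd-last, ...).
Starting from "iiaotgxs": after the first operation, "otgxs"; after the second, "ostxg".
(Check on "wlvrlnehjh": → "rlnehjh" → "rhljnhe" ✓)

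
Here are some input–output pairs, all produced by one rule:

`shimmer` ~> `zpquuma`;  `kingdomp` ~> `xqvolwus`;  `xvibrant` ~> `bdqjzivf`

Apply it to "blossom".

utwaawj

The pattern: shift every letter 8 places forward in the alphabet (wrapping around), then swap the first and last characters.
For "blossom", step one produces "jtwaawu"; step two turns that into "utwaawj".
(Check on "xvibrant": → "fdqjzivb" → "bdqjzivf" ✓)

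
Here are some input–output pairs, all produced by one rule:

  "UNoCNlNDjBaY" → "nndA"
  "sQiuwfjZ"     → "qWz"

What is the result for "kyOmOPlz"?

YoZ

Looking at the pairs, the operation is to keep one character in every 3, starting at position 2 (positions 2nd, 5th, 8th, ...), then flip the case of every letter.
On "kyOmOPlz" that produces "YoZ".
(Check on "UNoCNlNDjBaY": → "NNDa" → "nndA" ✓)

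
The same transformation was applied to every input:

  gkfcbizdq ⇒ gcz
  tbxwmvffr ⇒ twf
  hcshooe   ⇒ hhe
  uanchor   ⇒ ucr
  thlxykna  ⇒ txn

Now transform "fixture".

What's happening: keep one character in every 3, starting at position 1 (positions 1st, 4th, 7th, ...).
On "fixture" that produces "fte".

fte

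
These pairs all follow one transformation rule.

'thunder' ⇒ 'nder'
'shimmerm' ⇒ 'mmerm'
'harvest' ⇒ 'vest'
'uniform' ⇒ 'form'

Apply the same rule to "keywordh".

The pattern: delete the first 3 characters.
So "keywordh" becomes "wordh".

wordh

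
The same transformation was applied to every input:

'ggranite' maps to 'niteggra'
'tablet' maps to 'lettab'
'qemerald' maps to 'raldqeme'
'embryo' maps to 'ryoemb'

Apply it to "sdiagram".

Rule — swap the front and back halves of the string.
"sdiagram" → "gramsdia".

gramsdia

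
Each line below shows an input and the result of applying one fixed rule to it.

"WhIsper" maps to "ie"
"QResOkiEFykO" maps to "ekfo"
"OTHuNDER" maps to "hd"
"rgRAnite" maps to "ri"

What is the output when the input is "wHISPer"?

The transformation: keep one character in every 3, starting at position 3 (positions 3rd, 6th, 9th, ...), then convert every letter to lowercase.
Doing the same to "wHISPer": "ie".

ie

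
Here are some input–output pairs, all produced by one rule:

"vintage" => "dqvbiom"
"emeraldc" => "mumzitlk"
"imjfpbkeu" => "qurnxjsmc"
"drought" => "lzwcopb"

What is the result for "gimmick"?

The transformation: shift every letter 8 places forward in the alphabet (wrapping around).
Applying that to "gimmick" gives "oquuqks".

oquuqks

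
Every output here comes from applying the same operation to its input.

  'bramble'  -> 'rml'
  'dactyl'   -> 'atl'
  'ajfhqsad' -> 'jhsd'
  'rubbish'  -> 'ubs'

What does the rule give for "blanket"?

Looking at the pairs, the operation is to keep every other character starting from the second (positions 2nd, 4th, 6th, ...).
For "blanket" the result is "lne".

lne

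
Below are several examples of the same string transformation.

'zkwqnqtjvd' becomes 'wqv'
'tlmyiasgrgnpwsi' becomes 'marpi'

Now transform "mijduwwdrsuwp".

Rule — keep one character in every 3, starting at position 3 (positions 3rd, 6th, 9th, ...).
Applying that to "mijduwwdrsuwp" gives "jwrw".

jwrw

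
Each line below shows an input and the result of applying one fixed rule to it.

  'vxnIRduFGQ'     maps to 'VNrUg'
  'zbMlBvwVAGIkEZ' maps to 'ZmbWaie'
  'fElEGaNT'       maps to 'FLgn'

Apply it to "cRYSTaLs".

Cytl

Each output is the input with this applied: keep every other character starting from the first (positions 1st, 3rd, 5th, ...), then flip the case of every letter.
Working it through for "cRYSTaLs": intermediate "cYTL", final "Cytl".
(Check on "zbMlBvwVAGIkEZ": → "zMBwAIE" → "ZmbWaie" ✓)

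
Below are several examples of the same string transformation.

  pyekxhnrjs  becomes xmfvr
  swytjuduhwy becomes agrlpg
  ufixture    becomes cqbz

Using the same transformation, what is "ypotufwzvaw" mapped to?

gwcede

The pattern: shift every letter 8 places forward in the alphabet (wrapping around), then keep every other character starting from the first (positions 1st, 3rd, 5th, ...).
Applying both steps to "ypotufwzvaw": "gxwbcnehdie", then "gwcede".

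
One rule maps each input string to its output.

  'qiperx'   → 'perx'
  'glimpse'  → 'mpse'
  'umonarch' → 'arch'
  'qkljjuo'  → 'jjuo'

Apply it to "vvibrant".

rant

In each case the input is transformed by: keep only the last 4 characters.
Doing the same to "vvibrant": "rant".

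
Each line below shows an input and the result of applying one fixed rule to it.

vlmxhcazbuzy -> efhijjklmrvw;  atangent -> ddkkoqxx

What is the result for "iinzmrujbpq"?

Looking at the pairs, the operation is to shift every letter 10 places forward in the alphabet (wrapping around), then sort the characters into alphabetical order.
Applying both steps to "iinzmrujbpq": "ssxjwbetlza", then "abejlsstwxz".

abejlsstwxz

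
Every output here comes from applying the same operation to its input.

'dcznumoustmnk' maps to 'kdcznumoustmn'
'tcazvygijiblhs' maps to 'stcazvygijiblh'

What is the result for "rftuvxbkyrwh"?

hrftuvxbkyrw

The pattern: move the last character to the front.
Doing the same to "rftuvxbkyrwh": "hrftuvxbkyrw".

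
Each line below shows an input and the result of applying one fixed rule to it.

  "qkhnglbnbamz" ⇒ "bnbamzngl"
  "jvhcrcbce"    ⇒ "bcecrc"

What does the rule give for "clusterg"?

The pattern: delete the first 3 characters, then move the first 3 characters to the end (rotate left by 3).
For "clusterg", step one produces "sterg"; step two turns that into "rgste".
(Check on "qkhnglbnbamz": → "nglbnbamz" → "bnbamzngl" ✓)

rgste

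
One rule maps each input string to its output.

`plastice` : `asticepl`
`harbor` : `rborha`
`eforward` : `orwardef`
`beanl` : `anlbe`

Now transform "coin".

inco

Rule — move the first 2 characters to the end (rotate left by 2).
For "coin" the result is "inco".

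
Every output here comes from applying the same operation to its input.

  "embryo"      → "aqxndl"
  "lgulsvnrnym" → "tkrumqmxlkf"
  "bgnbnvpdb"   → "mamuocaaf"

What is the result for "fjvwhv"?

The pattern: shift every letter 1 place backward in the alphabet (wrapping around), then move the first 2 characters to the end (rotate left by 2).
So "fjvwhv" becomes "uvguei".

uvguei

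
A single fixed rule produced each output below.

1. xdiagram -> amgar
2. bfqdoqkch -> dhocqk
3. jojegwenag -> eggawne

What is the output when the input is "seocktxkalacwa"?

cakwtcxakla

Looking at the pairs, the operation is to delete the first 3 characters, then take characters alternately from the front and the back (1st, last, 2nd, 2nd-last, ...).
Applying both steps to "seocktxkalacwa": "cktxkalacwa", then "cakwtcxakla".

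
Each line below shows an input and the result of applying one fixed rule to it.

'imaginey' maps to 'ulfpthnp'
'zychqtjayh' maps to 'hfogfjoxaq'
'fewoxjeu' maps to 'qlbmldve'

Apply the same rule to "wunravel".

The rule is to shift every letter 7 places forward in the alphabet (wrapping around), then move the last 3 characters to the front (rotate right by 3).
Starting from "wunravel": after the first operation, "dbuyhcls"; after the second, "clsdbuyh".

clsdbuyh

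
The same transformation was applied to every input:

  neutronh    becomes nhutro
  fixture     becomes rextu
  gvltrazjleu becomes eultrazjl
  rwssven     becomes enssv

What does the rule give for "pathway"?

The pattern: delete the first 2 characters, then move the last 2 characters to the front (rotate right by 2).
Applying both steps to "pathway": "thway", then "aythw".

aythw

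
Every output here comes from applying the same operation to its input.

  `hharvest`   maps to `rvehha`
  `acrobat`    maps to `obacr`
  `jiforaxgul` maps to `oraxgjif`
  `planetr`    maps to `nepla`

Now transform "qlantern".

nteqla

Looking at the pairs, the operation is to delete the last 2 characters, then move the first 3 characters to the end (rotate left by 3).
For "qlantern", step one produces "qlante"; step two turns that into "nteqla".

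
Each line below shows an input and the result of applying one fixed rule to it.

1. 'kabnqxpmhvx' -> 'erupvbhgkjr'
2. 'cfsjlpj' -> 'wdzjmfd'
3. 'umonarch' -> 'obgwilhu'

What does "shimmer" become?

mlbycgg

The transformation: shift every letter 6 places backward in the alphabet (wrapping around), then take characters alternately from the front and the back (1st, last, 2nd, 2nd-last, ...).
On "shimmer": the first step gives "mbcggyl", and the second then gives "mlbycgg".
(Check on "cfsjlpj": → "wzmdfjd" → "wdzjmfd" ✓)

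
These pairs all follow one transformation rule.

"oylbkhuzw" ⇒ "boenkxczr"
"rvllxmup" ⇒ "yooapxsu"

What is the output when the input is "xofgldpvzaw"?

rijogsycdza

In each case the input is transformed by: shift every letter 3 places forward in the alphabet (wrapping around), then move the first character to the end.
Starting from "xofgldpvzaw": after the first operation, "arijogsycdz"; after the second, "rijogsycdza".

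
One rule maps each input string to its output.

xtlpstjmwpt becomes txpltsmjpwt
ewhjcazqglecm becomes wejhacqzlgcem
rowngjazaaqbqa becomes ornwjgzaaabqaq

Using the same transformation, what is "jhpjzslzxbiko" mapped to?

hjjpszzlbxkio

In each case the input is transformed by: swap each adjacent pair of characters (1↔2, 3↔4, ...).
For "jhpjzslzxbiko" the result is "hjjpszzlbxkio".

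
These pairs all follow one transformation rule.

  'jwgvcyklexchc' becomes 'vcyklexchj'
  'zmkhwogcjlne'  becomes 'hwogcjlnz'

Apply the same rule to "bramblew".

mbleb

What's happening: swap the first and last characters, then delete the first 3 characters.
On "bramblew": the first step gives "wrambleb", and the second then gives "mbleb".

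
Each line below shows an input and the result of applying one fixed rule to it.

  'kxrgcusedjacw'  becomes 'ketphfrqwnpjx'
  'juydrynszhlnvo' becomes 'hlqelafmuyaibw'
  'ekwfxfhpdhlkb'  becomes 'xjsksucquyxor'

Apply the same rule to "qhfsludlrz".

The pattern: shift every letter 13 places forward in the alphabet (wrapping around) — i.e. ROT13, then move the first character to the end.
Doing the same to "qhfsludlrz": "usfyhqyemd".

usfyhqyemd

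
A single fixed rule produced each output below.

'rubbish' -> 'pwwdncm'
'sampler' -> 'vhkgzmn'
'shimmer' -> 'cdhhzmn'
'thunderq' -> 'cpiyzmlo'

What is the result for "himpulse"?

The pattern: shift every letter 5 places backward in the alphabet (wrapping around), then move the first character to the end.
Starting from "himpulse": after the first operation, "cdhkpgnz"; after the second, "dhkpgnzc".

dhkpgnzc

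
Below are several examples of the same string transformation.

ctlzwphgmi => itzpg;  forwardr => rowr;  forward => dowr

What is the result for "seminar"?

Each output is the input with this applied: move the last character to the front, then keep every other character starting from the first (positions 1st, 3rd, 5th, ...).
"seminar" → "rsemina" → "reia".

reia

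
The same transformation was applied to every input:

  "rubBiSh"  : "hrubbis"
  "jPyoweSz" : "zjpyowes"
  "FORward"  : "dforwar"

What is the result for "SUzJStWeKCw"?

What's happening: move the last character to the front, then convert every letter to lowercase.
For "SUzJStWeKCw", step one produces "wSUzJStWeKC"; step two turns that into "wsuzjstwekc".
(Check on "FORward": → "dFORwar" → "dforwar" ✓)

wsuzjstwekc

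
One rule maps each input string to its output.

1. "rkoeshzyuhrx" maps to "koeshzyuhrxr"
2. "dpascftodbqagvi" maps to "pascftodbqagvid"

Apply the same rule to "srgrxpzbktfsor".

rgrxpzbktfsors

Looking at the pairs, the operation is to move the first character to the end.
On "srgrxpzbktfsor" that produces "rgrxpzbktfsors".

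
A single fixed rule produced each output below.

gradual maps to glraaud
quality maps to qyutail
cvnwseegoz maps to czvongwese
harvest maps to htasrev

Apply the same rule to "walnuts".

Each output is the input with this applied: take characters alternately from the front and the back (1st, last, 2nd, 2nd-last, ...).
Doing the same to "walnuts": "wsatlun".

wsatlun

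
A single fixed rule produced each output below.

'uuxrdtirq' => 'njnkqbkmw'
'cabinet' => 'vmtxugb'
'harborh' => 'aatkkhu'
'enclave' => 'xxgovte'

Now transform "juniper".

The transformation: shift every letter 7 places backward in the alphabet (wrapping around), then take characters alternately from the front and the back (1st, last, 2nd, 2nd-last, ...).
Doing the same to "juniper": "cknxgib".
(Check on "cabinet": → "vtubgxm" → "vmtxugb" ✓)

cknxgib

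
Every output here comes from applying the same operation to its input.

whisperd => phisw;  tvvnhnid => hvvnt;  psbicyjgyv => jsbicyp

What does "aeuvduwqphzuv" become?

heuvduwqpa

The pattern: delete the last 3 characters, then swap the first and last characters.
For "aeuvduwqphzuv", step one produces "aeuvduwqph"; step two turns that into "heuvduwqpa".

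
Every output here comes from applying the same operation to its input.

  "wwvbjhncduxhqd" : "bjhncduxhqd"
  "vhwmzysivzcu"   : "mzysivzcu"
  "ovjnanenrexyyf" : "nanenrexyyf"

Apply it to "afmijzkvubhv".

Rule — delete the first 3 characters.
Doing the same to "afmijzkvubhv": "ijzkvubhv".

ijzkvubhv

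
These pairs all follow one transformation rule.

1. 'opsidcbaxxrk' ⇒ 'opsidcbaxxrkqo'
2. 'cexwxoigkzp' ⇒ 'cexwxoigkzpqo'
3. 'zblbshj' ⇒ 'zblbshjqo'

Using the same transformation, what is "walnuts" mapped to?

Each output is the input with this applied: append "qo".
Doing the same to "walnuts": "walnutsqo".

walnutsqo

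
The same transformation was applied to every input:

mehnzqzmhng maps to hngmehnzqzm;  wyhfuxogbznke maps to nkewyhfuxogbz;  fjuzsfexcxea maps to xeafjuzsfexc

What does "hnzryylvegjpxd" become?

pxdhnzryylvegj

The transformation: move the last 3 characters to the front (rotate right by 3).
For "hnzryylvegjpxd" the result is "pxdhnzryylvegj".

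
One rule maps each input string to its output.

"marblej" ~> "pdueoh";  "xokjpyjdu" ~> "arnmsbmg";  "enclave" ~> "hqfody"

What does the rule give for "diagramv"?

In each case the input is transformed by: delete the last character, then shift every letter 3 places forward in the alphabet (wrapping around).
On "diagramv": the first step gives "diagram", and the second then gives "gldjudp".

gldjudp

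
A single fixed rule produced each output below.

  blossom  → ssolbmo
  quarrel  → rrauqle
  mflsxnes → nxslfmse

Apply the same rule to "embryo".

rbmeoy

Rule — move the last 2 characters to the front (rotate right by 2), then reverse the string.
Doing the same to "embryo": "rbmeoy".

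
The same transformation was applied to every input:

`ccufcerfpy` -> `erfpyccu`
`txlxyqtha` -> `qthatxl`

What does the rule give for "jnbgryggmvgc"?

Each output is the input with this applied: move the first 3 characters to the end (rotate left by 3), then delete the first 2 characters.
Working it through for "jnbgryggmvgc": intermediate "gryggmvgcjnb", final "yggmvgcjnb".

yggmvgcjnb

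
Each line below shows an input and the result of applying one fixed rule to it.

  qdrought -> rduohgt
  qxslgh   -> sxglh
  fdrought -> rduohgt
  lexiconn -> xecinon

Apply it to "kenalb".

nelab

Rule — delete the first character, then swap each adjacent pair of characters (1↔2, 3↔4, ...).
"kenalb" → "enalb" → "nelab".
(Check on "fdrought": → "drought" → "rduohgt" ✓)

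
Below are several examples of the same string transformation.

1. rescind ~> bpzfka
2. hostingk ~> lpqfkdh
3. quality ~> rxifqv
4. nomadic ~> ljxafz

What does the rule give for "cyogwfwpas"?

vldtctmxp

What's happening: shift every letter 3 places backward in the alphabet (wrapping around), then delete the first character.
For "cyogwfwpas", step one produces "zvldtctmxp"; step two turns that into "vldtctmxp".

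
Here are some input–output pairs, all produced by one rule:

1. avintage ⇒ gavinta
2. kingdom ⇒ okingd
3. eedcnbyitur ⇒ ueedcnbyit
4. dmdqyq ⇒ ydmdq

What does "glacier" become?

The pattern: delete the last character, then move the last character to the front.
On "glacier": the first step gives "glacie", and the second then gives "eglaci".

eglaci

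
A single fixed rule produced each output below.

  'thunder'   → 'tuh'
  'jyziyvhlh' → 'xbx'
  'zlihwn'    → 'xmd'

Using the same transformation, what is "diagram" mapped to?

hqc

The transformation: shift every letter 10 places backward in the alphabet (wrapping around), then keep only the last 3 characters.
"diagram" → "tyqwhqc" → "hqc".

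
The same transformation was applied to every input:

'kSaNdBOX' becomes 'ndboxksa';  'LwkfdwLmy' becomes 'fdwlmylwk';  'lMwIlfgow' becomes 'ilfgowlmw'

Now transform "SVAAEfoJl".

aefojlsva

The pattern: move the first 3 characters to the end (rotate left by 3), then convert every letter to lowercase.
For "SVAAEfoJl", step one produces "AEfoJlSVA"; step two turns that into "aefojlsva".
(Check on "lMwIlfgow": → "IlfgowlMw" → "ilfgowlmw" ✓)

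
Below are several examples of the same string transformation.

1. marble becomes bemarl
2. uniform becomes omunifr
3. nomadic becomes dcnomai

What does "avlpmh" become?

The transformation: move the last 2 characters to the front (rotate right by 2), then swap the first and last characters.
Applying both steps to "avlpmh": "mhavlp", then "phavlm".

phavlm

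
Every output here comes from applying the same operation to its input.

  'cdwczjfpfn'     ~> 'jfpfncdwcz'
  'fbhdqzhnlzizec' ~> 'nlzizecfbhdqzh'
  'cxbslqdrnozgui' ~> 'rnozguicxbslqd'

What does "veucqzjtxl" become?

zjtxlveucq

The transformation: swap the front and back halves of the string.
Applying that to "veucqzjtxl" gives "zjtxlveucq".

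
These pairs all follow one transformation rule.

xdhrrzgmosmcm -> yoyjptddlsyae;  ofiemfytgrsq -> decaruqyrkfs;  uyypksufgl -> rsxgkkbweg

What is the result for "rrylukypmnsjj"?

What's happening: shift every letter 12 places forward in the alphabet (wrapping around), then move the last 3 characters to the front (rotate right by 3).
Starting from "rrylukypmnsjj": after the first operation, "ddkxgwkbyzevv"; after the second, "evvddkxgwkbyz".

evvddkxgwkbyz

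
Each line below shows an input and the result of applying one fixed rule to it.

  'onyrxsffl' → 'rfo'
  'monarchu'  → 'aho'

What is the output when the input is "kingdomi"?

gmi

The rule is to move the first 3 characters to the end (rotate left by 3), then keep one character in every 3, starting at position 1 (positions 1st, 4th, 7th, ...).
For "kingdomi", step one produces "gdomikin"; step two turns that into "gmi".
(Check on "monarchu": → "archumon" → "aho" ✓)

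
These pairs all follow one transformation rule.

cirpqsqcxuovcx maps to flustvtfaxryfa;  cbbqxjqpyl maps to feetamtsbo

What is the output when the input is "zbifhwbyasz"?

celikzebdvc

Looking at the pairs, the operation is to shift every letter 3 places forward in the alphabet (wrapping around).
Doing the same to "zbifhwbyasz": "celikzebdvc".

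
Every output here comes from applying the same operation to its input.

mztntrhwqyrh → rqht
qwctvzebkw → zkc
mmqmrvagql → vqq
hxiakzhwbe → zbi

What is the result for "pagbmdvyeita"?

deag

Looking at the pairs, the operation is to keep one character in every 3, starting at position 3 (positions 3rd, 6th, 9th, ...), then move the first character to the end.
"pagbmdvyeita" → "gdea" → "deag".
(Check on "qwctvzebkw": → "czk" → "zkc" ✓)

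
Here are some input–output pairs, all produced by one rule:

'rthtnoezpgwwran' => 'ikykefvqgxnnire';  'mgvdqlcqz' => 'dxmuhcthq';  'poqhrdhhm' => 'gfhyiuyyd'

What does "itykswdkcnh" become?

What's happening: shift every letter 9 places backward in the alphabet (wrapping around).
For "itykswdkcnh" the result is "zkpbjnubtey".

zkpbjnubtey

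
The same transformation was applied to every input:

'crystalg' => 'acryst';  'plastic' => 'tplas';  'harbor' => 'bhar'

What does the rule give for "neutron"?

The rule is to delete the last 2 characters, then move the last character to the front.
Starting from "neutron": after the first operation, "neutr"; after the second, "rneut".

rneut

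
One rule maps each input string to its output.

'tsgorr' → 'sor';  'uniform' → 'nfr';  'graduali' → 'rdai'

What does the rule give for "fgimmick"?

gmik

The transformation: keep every other character starting from the second (positions 2nd, 4th, 6th, ...).
For "fgimmick" the result is "gmik".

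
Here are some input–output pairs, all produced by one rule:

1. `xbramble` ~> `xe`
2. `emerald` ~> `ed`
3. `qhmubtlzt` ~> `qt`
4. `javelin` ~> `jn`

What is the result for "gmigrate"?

In each case the input is transformed by: take characters alternately from the front and the back (1st, last, 2nd, 2nd-last, ...), then keep only the first 2 characters.
Applying both steps to "gmigrate": "gemtiagr", then "ge".
(Check on "emerald": → "edmlear" → "ed" ✓)

ge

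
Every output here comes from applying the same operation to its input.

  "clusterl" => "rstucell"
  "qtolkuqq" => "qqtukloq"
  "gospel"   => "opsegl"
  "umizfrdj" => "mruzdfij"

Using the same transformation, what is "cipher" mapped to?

iprceh

Looking at the pairs, the operation is to sort the characters into alphabetical order, then swap the front and back halves of the string.
"cipher" → "cehipr" → "iprceh".
(Check on "gospel": → "eglops" → "opsegl" ✓)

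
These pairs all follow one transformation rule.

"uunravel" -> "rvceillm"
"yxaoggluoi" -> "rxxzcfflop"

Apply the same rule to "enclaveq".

rtvvcehm

What's happening: sort the characters into alphabetical order, then shift every letter 9 places backward in the alphabet (wrapping around).
For "enclaveq" the result is "rtvvcehm".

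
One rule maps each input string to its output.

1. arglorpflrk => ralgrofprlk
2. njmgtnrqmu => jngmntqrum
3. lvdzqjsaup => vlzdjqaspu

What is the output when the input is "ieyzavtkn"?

eizyvaktn

In each case the input is transformed by: swap each adjacent pair of characters (1↔2, 3↔4, ...).
On "ieyzavtkn" that produces "eizyvaktn".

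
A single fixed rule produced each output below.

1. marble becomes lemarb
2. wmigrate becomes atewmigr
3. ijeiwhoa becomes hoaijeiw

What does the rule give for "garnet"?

What's happening: swap the front and back halves of the string, then move the first character to the end.
Starting from "garnet": after the first operation, "netgar"; after the second, "etgarn".

etgarn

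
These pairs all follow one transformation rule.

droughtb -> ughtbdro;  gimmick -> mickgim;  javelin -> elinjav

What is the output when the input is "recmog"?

The rule is to move the first 3 characters to the end (rotate left by 3).
Applying that to "recmog" gives "mogrec".

mogrec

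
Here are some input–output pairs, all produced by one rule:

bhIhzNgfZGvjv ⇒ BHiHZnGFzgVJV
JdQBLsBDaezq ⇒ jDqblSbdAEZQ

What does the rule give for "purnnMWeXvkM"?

PURNNmwExVKm

The rule is to flip the case of every letter.
On "purnnMWeXvkM" that produces "PURNNmwExVKm".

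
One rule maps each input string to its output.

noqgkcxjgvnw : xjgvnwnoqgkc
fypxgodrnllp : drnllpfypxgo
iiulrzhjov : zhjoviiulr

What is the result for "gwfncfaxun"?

faxungwfnc

The pattern: swap the front and back halves of the string.
On "gwfncfaxun" that produces "faxungwfnc".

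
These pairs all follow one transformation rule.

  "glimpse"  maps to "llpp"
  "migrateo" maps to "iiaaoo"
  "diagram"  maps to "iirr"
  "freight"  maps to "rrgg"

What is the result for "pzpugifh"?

Rule — keep one character in every 3, starting at position 2 (positions 2nd, 5th, 8th, ...), then double every character.
On "pzpugifh": the first step gives "zgh", and the second then gives "zzgghh".

zzgghh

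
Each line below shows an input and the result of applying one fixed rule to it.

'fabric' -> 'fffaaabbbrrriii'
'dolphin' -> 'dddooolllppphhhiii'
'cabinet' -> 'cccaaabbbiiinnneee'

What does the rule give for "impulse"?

The rule is to repeat every character 3 times, then delete the last 3 characters.
For "impulse", step one produces "iiimmmpppuuulllssseee"; step two turns that into "iiimmmpppuuulllsss".

iiimmmpppuuulllsss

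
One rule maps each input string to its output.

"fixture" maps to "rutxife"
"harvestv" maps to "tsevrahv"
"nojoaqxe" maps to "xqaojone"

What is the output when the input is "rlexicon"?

ocixelrn

Rule — move the last character to the front, then reverse the string.
Applying both steps to "rlexicon": "nrlexico", then "ocixelrn".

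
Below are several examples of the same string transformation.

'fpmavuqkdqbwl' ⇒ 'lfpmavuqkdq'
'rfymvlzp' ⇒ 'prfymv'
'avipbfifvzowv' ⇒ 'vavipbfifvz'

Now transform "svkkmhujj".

The pattern: move the last character to the front, then delete the last 2 characters.
Applying both steps to "svkkmhujj": "jsvkkmhuj", then "jsvkkmh".
(Check on "rfymvlzp": → "prfymvlz" → "prfymv" ✓)

jsvkkmh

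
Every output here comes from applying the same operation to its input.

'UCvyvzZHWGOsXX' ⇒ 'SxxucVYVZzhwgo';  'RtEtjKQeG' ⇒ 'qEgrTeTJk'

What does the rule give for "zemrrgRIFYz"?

fyZZEMRRGri

The pattern: move the last 3 characters to the front (rotate right by 3), then flip the case of every letter.
Doing the same to "zemrrgRIFYz": "fyZZEMRRGri".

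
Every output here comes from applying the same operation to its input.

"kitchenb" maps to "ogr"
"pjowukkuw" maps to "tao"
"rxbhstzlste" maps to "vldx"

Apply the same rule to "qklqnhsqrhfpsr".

uuwlw

Rule — keep one character in every 3, starting at position 1 (positions 1st, 4th, 7th, ...), then shift every letter 4 places forward in the alphabet (wrapping around).
"qklqnhsqrhfpsr" → "qqshs" → "uuwlw".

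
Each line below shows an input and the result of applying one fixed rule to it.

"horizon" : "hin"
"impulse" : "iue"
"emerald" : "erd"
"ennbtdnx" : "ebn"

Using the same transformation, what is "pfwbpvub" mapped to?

The rule is to keep one character in every 3, starting at position 1 (positions 1st, 4th, 7th, ...).
"pfwbpvub" → "pbu".

pbu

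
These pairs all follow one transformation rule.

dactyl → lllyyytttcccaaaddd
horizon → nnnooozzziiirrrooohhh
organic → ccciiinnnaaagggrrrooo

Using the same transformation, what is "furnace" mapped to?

eeecccaaannnrrruuufff

Each output is the input with this applied: repeat every character 3 times, then reverse the string.
Starting from "furnace": after the first operation, "fffuuurrrnnnaaaccceee"; after the second, "eeecccaaannnrrruuufff".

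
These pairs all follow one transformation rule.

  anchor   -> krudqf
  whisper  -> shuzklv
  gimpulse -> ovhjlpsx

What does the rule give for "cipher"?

khufls

In each case the input is transformed by: shift every letter 3 places forward in the alphabet (wrapping around), then move the last 3 characters to the front (rotate right by 3).
Starting from "cipher": after the first operation, "flskhu"; after the second, "khufls".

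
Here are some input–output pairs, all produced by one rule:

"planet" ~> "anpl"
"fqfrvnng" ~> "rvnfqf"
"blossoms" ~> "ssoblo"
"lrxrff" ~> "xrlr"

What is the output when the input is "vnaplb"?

The pattern: delete the last 2 characters, then swap the front and back halves of the string.
Doing the same to "vnaplb": "apvn".

apvn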